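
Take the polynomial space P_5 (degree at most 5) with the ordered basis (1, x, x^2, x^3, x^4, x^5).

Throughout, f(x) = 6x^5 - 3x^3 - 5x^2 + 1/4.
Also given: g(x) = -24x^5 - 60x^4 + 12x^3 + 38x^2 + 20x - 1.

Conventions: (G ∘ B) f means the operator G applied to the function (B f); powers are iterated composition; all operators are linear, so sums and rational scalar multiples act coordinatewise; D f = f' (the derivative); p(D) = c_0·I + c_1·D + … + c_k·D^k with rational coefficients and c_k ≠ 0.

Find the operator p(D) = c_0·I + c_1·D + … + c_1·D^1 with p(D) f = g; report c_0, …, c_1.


D^0 f = 6x^5 - 3x^3 - 5x^2 + 1/4
D^1 f = 30x^4 - 9x^2 - 10x
matching coefficients of g against c_0 f + c_1 Df + … from the top degree down determines the c_i
solution: c_0 = -4, c_1 = -2

p(D) = -4·I − 2·D, i.e. c_0 = -4, c_1 = -2


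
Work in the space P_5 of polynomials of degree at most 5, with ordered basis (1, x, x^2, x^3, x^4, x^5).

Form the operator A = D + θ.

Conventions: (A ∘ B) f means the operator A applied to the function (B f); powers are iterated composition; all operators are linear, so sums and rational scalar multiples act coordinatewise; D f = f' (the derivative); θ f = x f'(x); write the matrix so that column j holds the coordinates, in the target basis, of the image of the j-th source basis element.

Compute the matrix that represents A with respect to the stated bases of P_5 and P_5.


the matrix is [[0, 1, 0, 0, 0, 0]; [0, 1, 2, 0, 0, 0]; [0, 0, 2, 3, 0, 0]; [0, 0, 0, 3, 4, 0]; [0, 0, 0, 0, 4, 5]; [0, 0, 0, 0, 0, 5]] (rows listed top to bottom)

image of 1: 0
image of x: x + 1
image of x^2: 2x^2 + 2x
image of x^3: 3x^3 + 3x^2
image of x^4: 4x^4 + 4x^3
image of x^5: 5x^5 + 5x^4
each image's coordinates form column j of the matrix


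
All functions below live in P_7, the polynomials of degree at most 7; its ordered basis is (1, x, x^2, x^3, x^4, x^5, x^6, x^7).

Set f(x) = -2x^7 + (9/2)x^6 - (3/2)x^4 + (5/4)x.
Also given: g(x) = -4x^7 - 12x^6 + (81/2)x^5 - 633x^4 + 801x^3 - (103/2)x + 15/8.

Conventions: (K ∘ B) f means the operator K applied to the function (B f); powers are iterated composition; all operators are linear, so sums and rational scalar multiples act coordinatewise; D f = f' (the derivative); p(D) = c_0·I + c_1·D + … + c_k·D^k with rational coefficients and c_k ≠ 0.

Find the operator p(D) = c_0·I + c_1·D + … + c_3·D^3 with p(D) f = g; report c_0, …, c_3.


D^0 f = -2x^7 + (9/2)x^6 - (3/2)x^4 + (5/4)x
D^1 f = -14x^6 + 27x^5 - 6x^3 + 5/4
D^2 f = -84x^5 + 135x^4 - 18x^2
D^3 f = -420x^4 + 540x^3 - 36x
matching coefficients of g against c_0 f + c_1 Df + … from the top degree down determines the c_i
solution: c_0 = 2, c_1 = 3/2, c_2 = 0, c_3 = 3/2

p(D) = 2·I + (3/2)·D + (3/2)·D^3, i.e. c_0 = 2, c_1 = 3/2, c_2 = 0, c_3 = 3/2


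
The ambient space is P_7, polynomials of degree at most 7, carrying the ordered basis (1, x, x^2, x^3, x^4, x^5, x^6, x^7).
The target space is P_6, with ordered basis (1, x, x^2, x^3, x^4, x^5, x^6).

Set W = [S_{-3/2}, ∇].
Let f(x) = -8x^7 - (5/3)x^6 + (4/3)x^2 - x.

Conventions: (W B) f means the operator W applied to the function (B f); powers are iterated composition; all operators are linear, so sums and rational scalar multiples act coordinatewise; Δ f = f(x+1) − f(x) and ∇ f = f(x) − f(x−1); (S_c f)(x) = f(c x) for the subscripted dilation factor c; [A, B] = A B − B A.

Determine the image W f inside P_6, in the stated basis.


∇ f = -56x^6 + 158x^5 - 255x^4 + (740/3)x^3 - 143x^2 + (146/3)x - 26/3
S_{-3/2} ∇ f = -(5103/8)x^6 - (19197/16)x^5 - (20655/16)x^4 - (1665/2)x^3 - (1287/4)x^2 - 73x - 26/3
S_{-3/2} f = (2187/16)x^7 - (1215/64)x^6 + 3x^2 + (3/2)x
∇ S_{-3/2} f = (15309/16)x^6 - (95499/32)x^5 + (324405/64)x^4 - (20655/4)x^3 + (201933/64)x^2 - (34071/32)x + 9867/64
[S_{-3/2}, ∇] f = -(25515/16)x^6 + (57105/32)x^5 - (407025/64)x^4 + (17325/4)x^3 - (222525/64)x^2 + (31735/32)x - 31265/192

the image equals g(x) = -(25515/16)x^6 + (57105/32)x^5 - (407025/64)x^4 + (17325/4)x^3 - (222525/64)x^2 + (31735/32)x - 31265/192


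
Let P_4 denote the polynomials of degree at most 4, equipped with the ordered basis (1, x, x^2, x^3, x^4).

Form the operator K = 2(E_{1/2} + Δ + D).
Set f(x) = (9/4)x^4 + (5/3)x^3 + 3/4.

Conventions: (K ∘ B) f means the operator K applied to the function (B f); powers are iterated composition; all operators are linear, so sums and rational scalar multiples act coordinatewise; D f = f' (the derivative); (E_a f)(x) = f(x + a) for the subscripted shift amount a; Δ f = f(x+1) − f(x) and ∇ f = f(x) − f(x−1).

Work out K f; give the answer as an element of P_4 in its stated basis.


E_{1/2} f = (9/4)x^4 + (37/6)x^3 + (47/8)x^2 + (19/8)x + 211/192
Δ f = 9x^3 + (37/2)x^2 + 14x + 47/12
D f = 9x^3 + 5x^2
(E_{1/2} + Δ + D) f = (9/4)x^4 + (145/6)x^3 + (235/8)x^2 + (131/8)x + 321/64
(2(E_{1/2} + Δ + D)) f = (9/2)x^4 + (145/3)x^3 + (235/4)x^2 + (131/4)x + 321/32

g(x) = (9/2)x^4 + (145/3)x^3 + (235/4)x^2 + (131/4)x + 321/32


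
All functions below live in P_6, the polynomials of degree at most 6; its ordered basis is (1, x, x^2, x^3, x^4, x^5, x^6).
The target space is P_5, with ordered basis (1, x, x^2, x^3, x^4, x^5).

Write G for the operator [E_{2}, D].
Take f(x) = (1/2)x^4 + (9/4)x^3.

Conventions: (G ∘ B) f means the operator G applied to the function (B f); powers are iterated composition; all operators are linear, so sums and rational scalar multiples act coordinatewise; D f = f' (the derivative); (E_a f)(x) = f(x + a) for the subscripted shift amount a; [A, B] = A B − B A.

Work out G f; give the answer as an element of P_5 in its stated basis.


D f = 2x^3 + (27/4)x^2
E_{2} D f = 2x^3 + (75/4)x^2 + 51x + 43
E_{2} f = (1/2)x^4 + (25/4)x^3 + (51/2)x^2 + 43x + 26
D E_{2} f = 2x^3 + (75/4)x^2 + 51x + 43
[E_{2}, D] f = 0

g(x) = 0


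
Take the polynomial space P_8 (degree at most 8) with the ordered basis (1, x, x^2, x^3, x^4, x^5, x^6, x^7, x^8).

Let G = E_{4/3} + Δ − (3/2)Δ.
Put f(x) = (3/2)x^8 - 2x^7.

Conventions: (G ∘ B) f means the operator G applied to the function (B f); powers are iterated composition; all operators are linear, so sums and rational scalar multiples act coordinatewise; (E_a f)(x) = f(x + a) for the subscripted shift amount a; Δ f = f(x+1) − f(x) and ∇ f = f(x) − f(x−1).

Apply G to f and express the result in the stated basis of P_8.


the image equals g(x) = (3/2)x^8 + 8x^7 + 42x^6 + (931/9)x^5 + (8015/54)x^4 + (3395/27)x^3 + (14336/243)x^2 + (8921/729)x + 1/4

E_{4/3} f = (3/2)x^8 + 14x^7 + 56x^6 + (1120/9)x^5 + (4480/27)x^4 + (3584/27)x^3 + (14336/243)x^2 + (8192/729)x
Δ f = 12x^7 + 28x^6 + 42x^5 + 35x^4 + 14x^3 - 2x - 1/2
Δ f = 12x^7 + 28x^6 + 42x^5 + 35x^4 + 14x^3 - 2x - 1/2
(-(3/2)Δ) f = -18x^7 - 42x^6 - 63x^5 - (105/2)x^4 - 21x^3 + 3x + 3/4
(E_{4/3} + Δ − (3/2)Δ) f = (3/2)x^8 + 8x^7 + 42x^6 + (931/9)x^5 + (8015/54)x^4 + (3395/27)x^3 + (14336/243)x^2 + (8921/729)x + 1/4


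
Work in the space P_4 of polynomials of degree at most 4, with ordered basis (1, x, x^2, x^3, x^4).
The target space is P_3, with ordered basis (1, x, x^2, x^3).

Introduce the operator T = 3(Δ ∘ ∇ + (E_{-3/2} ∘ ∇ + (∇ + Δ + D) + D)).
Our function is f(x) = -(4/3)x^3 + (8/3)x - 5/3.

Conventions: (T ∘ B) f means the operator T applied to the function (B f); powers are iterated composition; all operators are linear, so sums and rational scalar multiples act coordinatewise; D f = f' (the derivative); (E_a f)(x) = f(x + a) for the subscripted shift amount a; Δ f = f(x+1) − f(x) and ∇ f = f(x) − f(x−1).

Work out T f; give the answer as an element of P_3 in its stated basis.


g(x) = -60x^2 + 24x - 17

∇ f = -4x^2 + 4x + 4/3
Δ ∇ f = -8x
∇ f = -4x^2 + 4x + 4/3
E_{-3/2} ∇ f = -4x^2 + 16x - 41/3
∇ f = -4x^2 + 4x + 4/3
Δ f = -4x^2 - 4x + 4/3
D f = -4x^2 + 8/3
(∇ + Δ + D) f = -12x^2 + 16/3
D f = -4x^2 + 8/3
(E_{-3/2} ∘ ∇ + (∇ + Δ + D) + D) f = -20x^2 + 16x - 17/3
(Δ ∘ ∇ + (E_{-3/2} ∘ ∇ + (∇ + Δ + D) + D)) f = -20x^2 + 8x - 17/3
(3(Δ ∘ ∇ + (E_{-3/2} ∘ ∇ + (∇ + Δ + D) + D))) f = -60x^2 + 24x - 17


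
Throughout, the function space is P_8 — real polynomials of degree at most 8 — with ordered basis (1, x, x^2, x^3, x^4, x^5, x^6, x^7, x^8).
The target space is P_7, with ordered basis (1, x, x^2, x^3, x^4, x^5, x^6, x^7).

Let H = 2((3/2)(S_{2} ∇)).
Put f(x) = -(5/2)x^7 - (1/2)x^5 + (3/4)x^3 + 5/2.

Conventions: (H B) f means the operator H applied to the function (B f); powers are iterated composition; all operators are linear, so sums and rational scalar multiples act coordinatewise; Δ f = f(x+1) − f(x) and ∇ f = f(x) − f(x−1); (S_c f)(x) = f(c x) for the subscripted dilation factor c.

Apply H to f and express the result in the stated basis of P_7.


g(x) = -3360x^6 + 5040x^5 - 4320x^4 + 2220x^3 - 663x^2 + (213/2)x - 27/4

∇ f = -(35/2)x^6 + (105/2)x^5 - 90x^4 + (185/2)x^3 - (221/4)x^2 + (71/4)x - 9/4
S_{2} ∇ f = -1120x^6 + 1680x^5 - 1440x^4 + 740x^3 - 221x^2 + (71/2)x - 9/4
((3/2)(S_{2} ∇)) f = -1680x^6 + 2520x^5 - 2160x^4 + 1110x^3 - (663/2)x^2 + (213/4)x - 27/8
(2((3/2)(S_{2} ∇))) f = -3360x^6 + 5040x^5 - 4320x^4 + 2220x^3 - 663x^2 + (213/2)x - 27/4


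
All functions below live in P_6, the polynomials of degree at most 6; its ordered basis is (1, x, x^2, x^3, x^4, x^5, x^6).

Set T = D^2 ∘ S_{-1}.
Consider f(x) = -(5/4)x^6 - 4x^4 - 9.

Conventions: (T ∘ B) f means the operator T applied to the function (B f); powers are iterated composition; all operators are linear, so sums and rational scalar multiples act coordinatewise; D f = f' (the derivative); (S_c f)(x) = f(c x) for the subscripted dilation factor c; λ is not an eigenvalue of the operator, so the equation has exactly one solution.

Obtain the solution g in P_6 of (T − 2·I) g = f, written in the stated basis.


write g with unknown coordinates in the stated basis and equate coefficients in (T − 2·I) g = f
solving from the highest basis element down gives g = (5/8)x^6 + (91/8)x^4 + (273/4)x^2 + 291/4
check: T g = (75/4)x^4 + (273/2)x^2 + 273/2
so T g − 2·g = -(5/4)x^6 - 4x^4 - 9 = f ✓

g(x) = (5/8)x^6 + (91/8)x^4 + (273/4)x^2 + 291/4


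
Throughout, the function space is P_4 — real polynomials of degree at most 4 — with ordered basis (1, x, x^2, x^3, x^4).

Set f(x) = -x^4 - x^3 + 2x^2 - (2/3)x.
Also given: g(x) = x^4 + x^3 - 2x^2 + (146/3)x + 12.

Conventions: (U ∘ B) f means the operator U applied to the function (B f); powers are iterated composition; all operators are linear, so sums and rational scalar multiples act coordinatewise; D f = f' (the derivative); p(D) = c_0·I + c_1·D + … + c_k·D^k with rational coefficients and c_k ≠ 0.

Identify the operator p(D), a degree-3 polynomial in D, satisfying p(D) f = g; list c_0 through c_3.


p(D) = -I − 2·D^3, i.e. c_0 = -1, c_1 = 0, c_2 = 0, c_3 = -2

D^0 f = -x^4 - x^3 + 2x^2 - (2/3)x
D^1 f = -4x^3 - 3x^2 + 4x - 2/3
D^2 f = -12x^2 - 6x + 4
D^3 f = -24x - 6
matching coefficients of g against c_0 f + c_1 Df + … from the top degree down determines the c_i
solution: c_0 = -1, c_1 = 0, c_2 = 0, c_3 = -2


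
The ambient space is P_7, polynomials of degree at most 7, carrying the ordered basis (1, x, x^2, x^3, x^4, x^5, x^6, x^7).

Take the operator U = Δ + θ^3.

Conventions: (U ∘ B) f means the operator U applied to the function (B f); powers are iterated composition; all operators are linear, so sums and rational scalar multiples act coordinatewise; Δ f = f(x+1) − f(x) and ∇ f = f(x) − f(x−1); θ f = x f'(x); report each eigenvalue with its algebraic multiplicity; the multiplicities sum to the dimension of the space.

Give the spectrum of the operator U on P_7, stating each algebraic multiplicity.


image of 1: 0
image of x: x + 1
image of x^2: 8x^2 + 2x + 1
image of x^3: 27x^3 + 3x^2 + 3x + 1
image of x^4: 64x^4 + 4x^3 + 6x^2 + 4x + 1
image of x^5: 125x^5 + 5x^4 + 10x^3 + 10x^2 + 5x + 1
image of x^6: 216x^6 + 6x^5 + 15x^4 + 20x^3 + 15x^2 + 6x + 1
image of x^7: 343x^7 + 7x^6 + 21x^5 + 35x^4 + 35x^3 + 21x^2 + 7x + 1
the matrix is upper triangular; its diagonal is (0, 1, 8, 27, 64, 125, 216, 343)
for a triangular matrix the eigenvalues are the diagonal entries, with algebraic multiplicity their repetition count

λ = 0 (multiplicity 1), λ = 1 (multiplicity 1), λ = 8 (multiplicity 1), λ = 27 (multiplicity 1), λ = 64 (multiplicity 1), λ = 125 (multiplicity 1), λ = 216 (multiplicity 1), λ = 343 (multiplicity 1)


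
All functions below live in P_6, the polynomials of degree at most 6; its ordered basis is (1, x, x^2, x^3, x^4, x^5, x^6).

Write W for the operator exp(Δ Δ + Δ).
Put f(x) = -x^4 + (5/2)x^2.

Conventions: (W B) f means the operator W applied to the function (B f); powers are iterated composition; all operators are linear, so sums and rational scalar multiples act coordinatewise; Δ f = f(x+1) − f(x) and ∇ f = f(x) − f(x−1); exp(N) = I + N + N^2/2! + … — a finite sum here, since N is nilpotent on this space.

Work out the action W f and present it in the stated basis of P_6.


order-1 term: -4x^3 - 18x^2 - 23x - 15/2
order-2 term: -6x^2 - 36x - 105/2
order-3 term: -4x - 18
order-4 term: -1
the series for exp(Δ Δ + Δ) f terminates at order 4
exp(Δ Δ + Δ) f = -x^4 - 4x^3 - (43/2)x^2 - 63x - 79

the result is g(x) = -x^4 - 4x^3 - (43/2)x^2 - 63x - 79


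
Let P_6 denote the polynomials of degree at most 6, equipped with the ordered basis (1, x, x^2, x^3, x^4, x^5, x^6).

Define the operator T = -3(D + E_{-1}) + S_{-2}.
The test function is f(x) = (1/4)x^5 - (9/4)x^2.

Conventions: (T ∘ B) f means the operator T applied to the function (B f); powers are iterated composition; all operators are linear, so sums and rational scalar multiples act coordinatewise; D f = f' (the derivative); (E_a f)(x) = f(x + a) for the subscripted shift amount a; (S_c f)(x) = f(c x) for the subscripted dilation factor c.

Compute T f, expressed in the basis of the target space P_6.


D f = (5/4)x^4 - (9/2)x
E_{-1} f = (1/4)x^5 - (5/4)x^4 + (5/2)x^3 - (19/4)x^2 + (23/4)x - 5/2
(D + E_{-1}) f = (1/4)x^5 + (5/2)x^3 - (19/4)x^2 + (5/4)x - 5/2
(-3(D + E_{-1})) f = -(3/4)x^5 - (15/2)x^3 + (57/4)x^2 - (15/4)x + 15/2
S_{-2} f = -8x^5 - 9x^2
(-3(D + E_{-1}) + S_{-2}) f = -(35/4)x^5 - (15/2)x^3 + (21/4)x^2 - (15/4)x + 15/2

g(x) = -(35/4)x^5 - (15/2)x^3 + (21/4)x^2 - (15/4)x + 15/2


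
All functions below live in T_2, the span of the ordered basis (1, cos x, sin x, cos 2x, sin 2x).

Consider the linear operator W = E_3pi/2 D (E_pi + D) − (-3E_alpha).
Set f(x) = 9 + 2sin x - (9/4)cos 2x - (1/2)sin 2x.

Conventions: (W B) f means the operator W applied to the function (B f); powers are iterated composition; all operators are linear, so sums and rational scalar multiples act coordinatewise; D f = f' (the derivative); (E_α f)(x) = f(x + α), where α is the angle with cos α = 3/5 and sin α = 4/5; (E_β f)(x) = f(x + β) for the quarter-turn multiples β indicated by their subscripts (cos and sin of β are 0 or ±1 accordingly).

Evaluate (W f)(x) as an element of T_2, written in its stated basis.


E_pi f = 9 - 2sin x - (9/4)cos 2x - (1/2)sin 2x
D f = 2cos x - cos 2x + (9/2)sin 2x
(E_pi + D) f = 9 + 2cos x - 2sin x - (13/4)cos 2x + 4sin 2x
D (E_pi + D) f = -2cos x - 2sin x + 8cos 2x + (13/2)sin 2x
E_3pi/2 D (E_pi + D) f = 2cos x - 2sin x - 8cos 2x - (13/2)sin 2x
E_alpha f = 9 + (8/5)cos x + (6/5)sin x + (3/20)cos 2x + (23/10)sin 2x
(-3E_alpha) f = -27 - (24/5)cos x - (18/5)sin x - (9/20)cos 2x - (69/10)sin 2x
(-(-3E_alpha)) f = 27 + (24/5)cos x + (18/5)sin x + (9/20)cos 2x + (69/10)sin 2x
(E_3pi/2 D (E_pi + D) − (-3E_alpha)) f = 27 + (34/5)cos x + (8/5)sin x - (151/20)cos 2x + (2/5)sin 2x

the image equals g(x) = 27 + (34/5)cos x + (8/5)sin x - (151/20)cos 2x + (2/5)sin 2x


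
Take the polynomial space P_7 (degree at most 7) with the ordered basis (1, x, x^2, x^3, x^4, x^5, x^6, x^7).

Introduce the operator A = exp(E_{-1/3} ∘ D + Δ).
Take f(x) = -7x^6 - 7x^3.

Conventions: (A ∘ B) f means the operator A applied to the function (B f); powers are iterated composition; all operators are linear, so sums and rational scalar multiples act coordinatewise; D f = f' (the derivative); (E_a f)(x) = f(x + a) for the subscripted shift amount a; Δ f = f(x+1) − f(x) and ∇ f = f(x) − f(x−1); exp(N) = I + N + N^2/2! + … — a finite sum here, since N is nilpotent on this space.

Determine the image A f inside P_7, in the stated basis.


the result is g(x) = -7x^6 - 84x^5 - 455x^4 - (4781/3)x^3 - (34258/9)x^2 - (149149/27)x - 300181/81

order-1 term: -84x^5 - 35x^4 - (560/3)x^3 - (1183/9)x^2 - (1393/27)x - 1309/81
order-2 term: -420x^4 - 280x^3 - 1155x^2 - (5656/9)x - 2317/9
order-3 term: -1120x^3 - 840x^2 - 2380x - 791
order-4 term: -1680x^2 - 1120x - 4900/3
order-5 term: -1344x - 560
order-6 term: -448
the series for exp(E_{-1/3} ∘ D + Δ) f terminates at order 6
exp(E_{-1/3} ∘ D + Δ) f = -7x^6 - 84x^5 - 455x^4 - (4781/3)x^3 - (34258/9)x^2 - (149149/27)x - 300181/81


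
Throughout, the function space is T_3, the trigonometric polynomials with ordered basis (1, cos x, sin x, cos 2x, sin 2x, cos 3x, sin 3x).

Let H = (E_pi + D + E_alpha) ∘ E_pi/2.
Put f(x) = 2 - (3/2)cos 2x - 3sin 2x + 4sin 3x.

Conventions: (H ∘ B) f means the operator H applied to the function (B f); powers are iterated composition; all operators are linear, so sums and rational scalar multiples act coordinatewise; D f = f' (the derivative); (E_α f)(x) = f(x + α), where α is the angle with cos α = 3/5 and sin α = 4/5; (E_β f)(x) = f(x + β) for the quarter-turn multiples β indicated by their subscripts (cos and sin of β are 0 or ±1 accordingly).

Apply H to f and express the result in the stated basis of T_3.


E_pi/2 f = 2 + (3/2)cos 2x + 3sin 2x - 4cos 3x
E_pi E_pi/2 f = 2 + (3/2)cos 2x + 3sin 2x + 4cos 3x
D E_pi/2 f = 6cos 2x - 3sin 2x + 12sin 3x
E_alpha E_pi/2 f = 2 + (123/50)cos 2x - (57/25)sin 2x + (468/125)cos 3x + (176/125)sin 3x
(E_pi + D + E_alpha) E_pi/2 f = 4 + (249/25)cos 2x - (57/25)sin 2x + (968/125)cos 3x + (1676/125)sin 3x

g(x) = 4 + (249/25)cos 2x - (57/25)sin 2x + (968/125)cos 3x + (1676/125)sin 3x


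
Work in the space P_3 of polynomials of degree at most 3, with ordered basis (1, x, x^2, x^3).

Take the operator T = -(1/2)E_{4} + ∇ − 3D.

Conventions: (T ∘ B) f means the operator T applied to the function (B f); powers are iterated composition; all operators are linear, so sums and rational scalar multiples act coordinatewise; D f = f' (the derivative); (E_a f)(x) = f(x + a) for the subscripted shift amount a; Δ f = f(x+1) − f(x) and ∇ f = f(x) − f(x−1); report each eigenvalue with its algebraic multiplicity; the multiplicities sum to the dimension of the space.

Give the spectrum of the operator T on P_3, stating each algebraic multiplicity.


λ = -1/2 (multiplicity 4)

image of 1: -1/2
image of x: -(1/2)x - 4
image of x^2: -(1/2)x^2 - 8x - 9
image of x^3: -(1/2)x^3 - 12x^2 - 27x - 31
the matrix is upper triangular; its diagonal is (-1/2, -1/2, -1/2, -1/2)
for a triangular matrix the eigenvalues are the diagonal entries, with algebraic multiplicity their repetition count


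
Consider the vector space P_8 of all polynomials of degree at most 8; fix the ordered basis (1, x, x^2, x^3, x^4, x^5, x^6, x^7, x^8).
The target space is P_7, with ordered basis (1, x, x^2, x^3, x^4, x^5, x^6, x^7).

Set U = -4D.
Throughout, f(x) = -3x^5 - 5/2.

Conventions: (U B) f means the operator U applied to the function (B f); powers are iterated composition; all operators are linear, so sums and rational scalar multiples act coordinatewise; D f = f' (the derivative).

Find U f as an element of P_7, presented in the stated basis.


D f = -15x^4
(-4D) f = 60x^4

the image equals g(x) = 60x^4


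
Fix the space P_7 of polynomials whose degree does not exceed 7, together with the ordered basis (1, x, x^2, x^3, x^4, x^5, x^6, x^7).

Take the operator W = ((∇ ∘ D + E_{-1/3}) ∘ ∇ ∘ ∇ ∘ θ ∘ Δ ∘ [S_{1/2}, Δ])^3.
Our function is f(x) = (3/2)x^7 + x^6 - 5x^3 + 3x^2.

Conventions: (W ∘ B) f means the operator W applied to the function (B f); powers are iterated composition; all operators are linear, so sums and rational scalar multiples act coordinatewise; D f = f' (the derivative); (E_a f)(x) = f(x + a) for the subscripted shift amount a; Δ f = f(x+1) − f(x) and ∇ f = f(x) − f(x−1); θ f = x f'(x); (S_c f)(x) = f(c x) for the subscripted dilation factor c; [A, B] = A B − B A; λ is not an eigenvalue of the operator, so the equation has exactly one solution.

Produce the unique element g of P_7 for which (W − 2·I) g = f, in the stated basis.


g(x) = -(3/4)x^7 - (1/2)x^6 + (5/2)x^3 - (3/2)x^2

write g with unknown coordinates in the stated basis and equate coefficients in (W − 2·I) g = f
solving from the highest basis element down gives g = -(3/4)x^7 - (1/2)x^6 + (5/2)x^3 - (3/2)x^2
check: W g = 0
so W g − 2·g = (3/2)x^7 + x^6 - 5x^3 + 3x^2 = f ✓


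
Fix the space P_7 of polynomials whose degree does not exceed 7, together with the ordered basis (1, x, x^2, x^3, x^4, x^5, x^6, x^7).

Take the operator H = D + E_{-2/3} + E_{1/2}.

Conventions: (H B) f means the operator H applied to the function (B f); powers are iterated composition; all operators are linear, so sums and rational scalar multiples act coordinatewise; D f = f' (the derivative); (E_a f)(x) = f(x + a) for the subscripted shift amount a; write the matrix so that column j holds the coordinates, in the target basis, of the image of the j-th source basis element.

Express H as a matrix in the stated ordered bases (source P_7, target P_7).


the matrix is [[2, 5/6, 25/36, -37/216, 337/1296, -781/7776, 4825/46656, -14197/279936]; [0, 2, 5/3, 25/12, -37/54, 1685/1296, -781/1296, 33775/46656]; [0, 0, 2, 5/2, 25/6, -185/108, 1685/432, -5467/2592]; [0, 0, 0, 2, 10/3, 125/18, -185/54, 11795/1296]; [0, 0, 0, 0, 2, 25/6, 125/12, -1295/216]; [0, 0, 0, 0, 0, 2, 5, 175/12]; [0, 0, 0, 0, 0, 0, 2, 35/6]; [0, 0, 0, 0, 0, 0, 0, 2]] (rows listed top to bottom)

image of 1: 2
image of x: 2x + 5/6
image of x^2: 2x^2 + (5/3)x + 25/36
image of x^3: 2x^3 + (5/2)x^2 + (25/12)x - 37/216
image of x^4: 2x^4 + (10/3)x^3 + (25/6)x^2 - (37/54)x + 337/1296
image of x^5: 2x^5 + (25/6)x^4 + (125/18)x^3 - (185/108)x^2 + (1685/1296)x - 781/7776
image of x^6: 2x^6 + 5x^5 + (125/12)x^4 - (185/54)x^3 + (1685/432)x^2 - (781/1296)x + 4825/46656
image of x^7: 2x^7 + (35/6)x^6 + (175/12)x^5 - (1295/216)x^4 + (11795/1296)x^3 - (5467/2592)x^2 + (33775/46656)x - 14197/279936
each image's coordinates form column j of the matrix


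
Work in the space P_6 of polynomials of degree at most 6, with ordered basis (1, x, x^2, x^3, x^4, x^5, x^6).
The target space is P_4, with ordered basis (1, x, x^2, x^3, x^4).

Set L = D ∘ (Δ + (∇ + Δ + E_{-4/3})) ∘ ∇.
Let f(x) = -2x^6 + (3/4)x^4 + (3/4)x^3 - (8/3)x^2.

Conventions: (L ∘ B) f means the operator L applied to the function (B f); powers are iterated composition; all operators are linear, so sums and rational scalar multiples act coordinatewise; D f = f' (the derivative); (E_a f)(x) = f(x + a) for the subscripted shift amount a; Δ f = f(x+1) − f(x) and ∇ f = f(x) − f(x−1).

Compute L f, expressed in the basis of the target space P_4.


∇ f = -12x^5 + 30x^4 - 37x^3 + (111/4)x^2 - (199/12)x + 14/3
Δ ∇ f = -60x^4 - 51x^2 + (9/2)x - 47/6
∇ ∇ f = -60x^4 + 240x^3 - 411x^2 + (693/2)x - 370/3
Δ ∇ f = -60x^4 - 51x^2 + (9/2)x - 47/6
E_{-4/3} ∇ f = -12x^5 + 110x^4 - (1231/3)x^3 + (28087/36)x^2 - (82295/108)x + 25045/81
(∇ + Δ + E_{-4/3}) ∇ f = -12x^5 - 10x^4 - (511/3)x^3 + (11455/36)x^2 - (44387/108)x + 28841/162
(Δ + (∇ + Δ + E_{-4/3})) ∇ f = -12x^5 - 70x^4 - (511/3)x^3 + (9619/36)x^2 - (43901/108)x + 13786/81
D (Δ + (∇ + Δ + E_{-4/3})) ∇ f = -60x^4 - 280x^3 - 511x^2 + (9619/18)x - 43901/108

the image equals g(x) = -60x^4 - 280x^3 - 511x^2 + (9619/18)x - 43901/108


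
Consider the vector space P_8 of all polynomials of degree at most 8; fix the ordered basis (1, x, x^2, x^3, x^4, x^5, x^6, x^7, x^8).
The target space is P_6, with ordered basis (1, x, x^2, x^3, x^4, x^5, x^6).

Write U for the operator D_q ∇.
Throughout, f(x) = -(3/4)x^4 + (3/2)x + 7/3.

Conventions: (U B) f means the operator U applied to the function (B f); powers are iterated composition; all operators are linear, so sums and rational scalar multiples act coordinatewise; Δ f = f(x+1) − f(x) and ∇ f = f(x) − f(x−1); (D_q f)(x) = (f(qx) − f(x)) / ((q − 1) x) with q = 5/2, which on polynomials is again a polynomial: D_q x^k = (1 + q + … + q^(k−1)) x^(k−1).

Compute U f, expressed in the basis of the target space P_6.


∇ f = -3x^3 + (9/2)x^2 - 3x + 9/4
D_q ∇ f = -(117/4)x^2 + (63/4)x - 3

the result is g(x) = -(117/4)x^2 + (63/4)x - 3


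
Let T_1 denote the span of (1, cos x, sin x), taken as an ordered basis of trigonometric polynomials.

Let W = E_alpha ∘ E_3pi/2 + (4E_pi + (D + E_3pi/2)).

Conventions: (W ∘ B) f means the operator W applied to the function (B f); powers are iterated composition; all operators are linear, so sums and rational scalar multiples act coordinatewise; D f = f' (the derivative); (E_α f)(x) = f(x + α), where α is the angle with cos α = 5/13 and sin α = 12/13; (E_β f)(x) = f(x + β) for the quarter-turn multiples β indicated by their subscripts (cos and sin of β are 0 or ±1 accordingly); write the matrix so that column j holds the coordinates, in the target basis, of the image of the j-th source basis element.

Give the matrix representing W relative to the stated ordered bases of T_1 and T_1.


the matrix is [[6, 0, 0]; [0, -40/13, -5/13]; [0, 5/13, -40/13]] (rows listed top to bottom)

image of 1: 6
image of cos x: -(40/13)cos x + (5/13)sin x
image of sin x: -(5/13)cos x - (40/13)sin x
each image's coordinates form column j of the matrix


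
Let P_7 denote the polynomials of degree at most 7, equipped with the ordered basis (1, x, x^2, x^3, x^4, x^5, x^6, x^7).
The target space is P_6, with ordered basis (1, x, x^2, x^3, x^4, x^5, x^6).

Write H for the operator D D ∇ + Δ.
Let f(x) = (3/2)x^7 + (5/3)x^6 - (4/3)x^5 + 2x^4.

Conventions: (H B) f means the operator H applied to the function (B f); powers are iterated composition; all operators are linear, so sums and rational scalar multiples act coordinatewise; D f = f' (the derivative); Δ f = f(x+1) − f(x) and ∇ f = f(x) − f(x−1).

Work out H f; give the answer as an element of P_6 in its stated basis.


∇ f = (21/2)x^6 - (43/2)x^5 + (125/6)x^4 + (13/6)x^3 - (113/6)x^2 + (85/6)x - 7/2
D ∇ f = 63x^5 - (215/2)x^4 + (250/3)x^3 + (13/2)x^2 - (113/3)x + 85/6
D D ∇ f = 315x^4 - 430x^3 + 250x^2 + 13x - 113/3
Δ f = (21/2)x^6 + (83/2)x^5 + (425/6)x^4 + (161/2)x^3 + (331/6)x^2 + (131/6)x + 23/6
(D D ∇ + Δ) f = (21/2)x^6 + (83/2)x^5 + (2315/6)x^4 - (699/2)x^3 + (1831/6)x^2 + (209/6)x - 203/6

the image equals g(x) = (21/2)x^6 + (83/2)x^5 + (2315/6)x^4 - (699/2)x^3 + (1831/6)x^2 + (209/6)x - 203/6


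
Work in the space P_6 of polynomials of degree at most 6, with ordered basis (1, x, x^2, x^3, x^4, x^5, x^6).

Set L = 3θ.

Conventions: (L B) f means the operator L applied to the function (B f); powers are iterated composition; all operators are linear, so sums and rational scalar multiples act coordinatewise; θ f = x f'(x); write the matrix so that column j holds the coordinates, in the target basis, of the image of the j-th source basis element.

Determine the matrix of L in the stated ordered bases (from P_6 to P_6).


image of 1: 0
image of x: 3x
image of x^2: 6x^2
image of x^3: 9x^3
image of x^4: 12x^4
image of x^5: 15x^5
image of x^6: 18x^6
each image's coordinates form column j of the matrix

the matrix is [[0, 0, 0, 0, 0, 0, 0]; [0, 3, 0, 0, 0, 0, 0]; [0, 0, 6, 0, 0, 0, 0]; [0, 0, 0, 9, 0, 0, 0]; [0, 0, 0, 0, 12, 0, 0]; [0, 0, 0, 0, 0, 15, 0]; [0, 0, 0, 0, 0, 0, 18]] (rows listed top to bottom)


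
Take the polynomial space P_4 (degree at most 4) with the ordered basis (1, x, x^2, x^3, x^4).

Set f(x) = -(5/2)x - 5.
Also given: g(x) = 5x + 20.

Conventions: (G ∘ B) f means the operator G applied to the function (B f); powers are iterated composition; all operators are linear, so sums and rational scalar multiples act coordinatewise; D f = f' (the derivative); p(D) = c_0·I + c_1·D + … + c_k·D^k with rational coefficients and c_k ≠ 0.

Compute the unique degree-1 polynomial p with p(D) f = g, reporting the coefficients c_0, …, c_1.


c_0 = -2, c_1 = -4

D^0 f = -(5/2)x - 5
D^1 f = -5/2
matching coefficients of g against c_0 f + c_1 Df + … from the top degree down determines the c_i
solution: c_0 = -2, c_1 = -4


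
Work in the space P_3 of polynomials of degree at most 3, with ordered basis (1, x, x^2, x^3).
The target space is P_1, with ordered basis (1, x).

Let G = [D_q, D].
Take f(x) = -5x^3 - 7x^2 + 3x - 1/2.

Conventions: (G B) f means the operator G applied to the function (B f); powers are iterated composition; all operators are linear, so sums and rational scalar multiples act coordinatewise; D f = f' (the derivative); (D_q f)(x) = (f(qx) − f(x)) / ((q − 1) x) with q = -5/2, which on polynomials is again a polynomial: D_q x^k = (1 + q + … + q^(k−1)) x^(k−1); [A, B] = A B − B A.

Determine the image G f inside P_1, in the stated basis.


the result is g(x) = 70x - 49/2

D f = -15x^2 - 14x + 3
D_q D f = (45/2)x - 14
D_q f = -(95/4)x^2 + (21/2)x + 3
D D_q f = -(95/2)x + 21/2
[D_q, D] f = 70x - 49/2


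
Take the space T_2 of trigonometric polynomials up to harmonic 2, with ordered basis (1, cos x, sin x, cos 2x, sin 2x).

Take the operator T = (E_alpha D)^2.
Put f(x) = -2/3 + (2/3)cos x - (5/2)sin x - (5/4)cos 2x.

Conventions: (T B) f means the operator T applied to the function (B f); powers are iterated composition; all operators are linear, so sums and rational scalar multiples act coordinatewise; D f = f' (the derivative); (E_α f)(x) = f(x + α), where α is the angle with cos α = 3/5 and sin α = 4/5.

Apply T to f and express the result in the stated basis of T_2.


D f = -(5/2)cos x - (2/3)sin x + (5/2)sin 2x
E_alpha D f = -(61/30)cos x + (8/5)sin x + (12/5)cos 2x - (7/10)sin 2x
D (E_alpha D) f = (8/5)cos x + (61/30)sin x - (7/5)cos 2x - (24/5)sin 2x
E_alpha D (E_alpha D) f = (194/75)cos x - (3/50)sin x - (527/125)cos 2x + (336/125)sin 2x

the image equals g(x) = (194/75)cos x - (3/50)sin x - (527/125)cos 2x + (336/125)sin 2x


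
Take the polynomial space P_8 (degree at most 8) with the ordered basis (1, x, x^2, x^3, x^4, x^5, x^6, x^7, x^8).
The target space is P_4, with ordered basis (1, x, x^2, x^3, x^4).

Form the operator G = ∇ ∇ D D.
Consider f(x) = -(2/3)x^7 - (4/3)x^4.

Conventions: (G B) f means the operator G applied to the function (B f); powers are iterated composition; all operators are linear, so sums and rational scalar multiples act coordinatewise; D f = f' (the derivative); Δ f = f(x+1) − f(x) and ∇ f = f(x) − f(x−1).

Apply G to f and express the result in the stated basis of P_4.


the image equals g(x) = -560x^3 + 1680x^2 - 1960x + 808

D f = -(14/3)x^6 - (16/3)x^3
D D f = -28x^5 - 16x^2
∇ (D D) f = -140x^4 + 280x^3 - 280x^2 + 108x - 12
∇ ∇ (D D) f = -560x^3 + 1680x^2 - 1960x + 808


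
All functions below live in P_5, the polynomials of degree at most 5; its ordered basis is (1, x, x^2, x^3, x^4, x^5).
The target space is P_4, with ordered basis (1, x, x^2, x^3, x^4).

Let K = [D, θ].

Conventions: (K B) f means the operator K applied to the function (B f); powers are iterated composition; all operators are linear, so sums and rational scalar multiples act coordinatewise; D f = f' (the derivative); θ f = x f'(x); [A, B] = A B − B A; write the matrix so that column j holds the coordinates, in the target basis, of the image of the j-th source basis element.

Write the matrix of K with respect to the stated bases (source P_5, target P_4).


the matrix is [[0, 1, 0, 0, 0, 0]; [0, 0, 2, 0, 0, 0]; [0, 0, 0, 3, 0, 0]; [0, 0, 0, 0, 4, 0]; [0, 0, 0, 0, 0, 5]] (rows listed top to bottom)

image of 1: 0
image of x: 1
image of x^2: 2x
image of x^3: 3x^2
image of x^4: 4x^3
image of x^5: 5x^4
each image's coordinates form column j of the matrix


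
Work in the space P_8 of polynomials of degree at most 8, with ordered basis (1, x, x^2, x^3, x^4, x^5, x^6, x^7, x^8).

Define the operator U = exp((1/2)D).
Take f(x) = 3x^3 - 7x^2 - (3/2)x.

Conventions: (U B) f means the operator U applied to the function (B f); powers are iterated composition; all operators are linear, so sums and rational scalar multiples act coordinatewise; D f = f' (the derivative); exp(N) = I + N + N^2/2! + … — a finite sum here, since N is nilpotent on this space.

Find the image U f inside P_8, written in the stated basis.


order-1 term: (9/2)x^2 - 7x - 3/4
order-2 term: (9/4)x - 7/4
order-3 term: 3/8
the series for exp((1/2)D) f terminates at order 3
exp((1/2)D) f = 3x^3 - (5/2)x^2 - (25/4)x - 17/8

the result is g(x) = 3x^3 - (5/2)x^2 - (25/4)x - 17/8


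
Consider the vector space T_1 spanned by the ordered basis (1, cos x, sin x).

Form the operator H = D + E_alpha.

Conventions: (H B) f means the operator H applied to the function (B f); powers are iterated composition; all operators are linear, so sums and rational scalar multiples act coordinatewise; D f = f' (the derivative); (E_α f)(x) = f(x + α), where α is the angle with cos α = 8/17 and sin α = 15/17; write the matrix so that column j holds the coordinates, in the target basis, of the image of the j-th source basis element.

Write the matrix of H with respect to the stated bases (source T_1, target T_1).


the matrix is [[1, 0, 0]; [0, 8/17, 32/17]; [0, -32/17, 8/17]] (rows listed top to bottom)

image of 1: 1
image of cos x: (8/17)cos x - (32/17)sin x
image of sin x: (32/17)cos x + (8/17)sin x
each image's coordinates form column j of the matrix


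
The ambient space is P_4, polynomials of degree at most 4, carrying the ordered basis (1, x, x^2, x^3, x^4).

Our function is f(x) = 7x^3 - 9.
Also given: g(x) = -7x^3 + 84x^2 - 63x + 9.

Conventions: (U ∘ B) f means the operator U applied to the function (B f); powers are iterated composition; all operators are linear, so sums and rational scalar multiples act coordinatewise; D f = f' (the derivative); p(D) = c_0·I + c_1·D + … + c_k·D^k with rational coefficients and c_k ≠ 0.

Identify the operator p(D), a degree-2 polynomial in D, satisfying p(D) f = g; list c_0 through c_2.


c_0 = -1, c_1 = 4, c_2 = -3/2

D^0 f = 7x^3 - 9
D^1 f = 21x^2
D^2 f = 42x
matching coefficients of g against c_0 f + c_1 Df + … from the top degree down determines the c_i
solution: c_0 = -1, c_1 = 4, c_2 = -3/2


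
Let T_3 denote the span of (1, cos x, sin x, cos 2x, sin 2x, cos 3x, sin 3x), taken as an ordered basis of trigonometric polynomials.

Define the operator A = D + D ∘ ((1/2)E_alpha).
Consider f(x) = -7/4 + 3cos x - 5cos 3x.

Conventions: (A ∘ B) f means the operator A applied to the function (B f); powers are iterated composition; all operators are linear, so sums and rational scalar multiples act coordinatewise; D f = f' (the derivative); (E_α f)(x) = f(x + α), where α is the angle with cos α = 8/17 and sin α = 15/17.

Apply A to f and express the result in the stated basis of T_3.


g(x) = -(45/34)cos x - (63/17)sin x - (7425/9826)cos 3x + (37035/4913)sin 3x

D f = -3sin x + 15sin 3x
E_alpha f = -7/4 + (24/17)cos x - (45/17)sin x + (24440/4913)cos 3x - (2475/4913)sin 3x
((1/2)E_alpha) f = -7/8 + (12/17)cos x - (45/34)sin x + (12220/4913)cos 3x - (2475/9826)sin 3x
D ((1/2)E_alpha) f = -(45/34)cos x - (12/17)sin x - (7425/9826)cos 3x - (36660/4913)sin 3x
(D + D ∘ ((1/2)E_alpha)) f = -(45/34)cos x - (63/17)sin x - (7425/9826)cos 3x + (37035/4913)sin 3x


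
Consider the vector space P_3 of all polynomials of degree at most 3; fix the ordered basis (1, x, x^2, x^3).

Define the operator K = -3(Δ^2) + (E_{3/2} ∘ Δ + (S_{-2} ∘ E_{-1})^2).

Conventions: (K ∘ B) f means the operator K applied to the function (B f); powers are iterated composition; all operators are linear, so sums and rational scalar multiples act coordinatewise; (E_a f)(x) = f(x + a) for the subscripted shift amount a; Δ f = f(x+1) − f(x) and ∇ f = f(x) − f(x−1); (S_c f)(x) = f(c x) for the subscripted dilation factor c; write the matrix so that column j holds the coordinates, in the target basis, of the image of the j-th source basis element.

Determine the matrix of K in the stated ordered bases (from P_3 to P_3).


image of 1: 1
image of x: 4x + 2
image of x^2: 16x^2 + 10x - 1
image of x^3: 64x^3 + 51x^2 + 6x - 19/4
each image's coordinates form column j of the matrix

the matrix is [[1, 2, -1, -19/4]; [0, 4, 10, 6]; [0, 0, 16, 51]; [0, 0, 0, 64]] (rows listed top to bottom)


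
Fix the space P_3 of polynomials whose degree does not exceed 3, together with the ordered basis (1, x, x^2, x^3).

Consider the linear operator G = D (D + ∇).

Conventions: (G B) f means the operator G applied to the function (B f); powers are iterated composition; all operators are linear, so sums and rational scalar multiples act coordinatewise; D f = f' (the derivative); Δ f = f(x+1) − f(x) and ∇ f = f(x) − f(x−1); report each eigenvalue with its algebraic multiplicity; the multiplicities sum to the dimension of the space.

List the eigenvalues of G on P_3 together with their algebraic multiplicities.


image of 1: 0
image of x: 0
image of x^2: 4
image of x^3: 12x - 3
the matrix is upper triangular; its diagonal is (0, 0, 0, 0)
for a triangular matrix the eigenvalues are the diagonal entries, with algebraic multiplicity their repetition count

λ = 0 (multiplicity 4)


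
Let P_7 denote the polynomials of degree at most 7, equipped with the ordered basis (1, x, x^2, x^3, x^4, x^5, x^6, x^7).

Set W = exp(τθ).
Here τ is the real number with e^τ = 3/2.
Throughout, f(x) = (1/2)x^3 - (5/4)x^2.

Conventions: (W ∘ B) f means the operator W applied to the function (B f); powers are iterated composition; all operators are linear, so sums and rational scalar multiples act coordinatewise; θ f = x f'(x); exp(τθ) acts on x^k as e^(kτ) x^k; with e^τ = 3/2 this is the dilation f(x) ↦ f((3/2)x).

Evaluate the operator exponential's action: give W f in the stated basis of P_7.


exp(τθ) x^k = e^(kτ) x^k; with e^τ = 3/2 this sends x^k to (3/2)^k x^k
x^2 ↦ 9/4 x^2
x^3 ↦ 27/8 x^3
applying this coordinatewise to f: exp(τθ) f = (27/16)x^3 - (45/16)x^2

g(x) = (27/16)x^3 - (45/16)x^2


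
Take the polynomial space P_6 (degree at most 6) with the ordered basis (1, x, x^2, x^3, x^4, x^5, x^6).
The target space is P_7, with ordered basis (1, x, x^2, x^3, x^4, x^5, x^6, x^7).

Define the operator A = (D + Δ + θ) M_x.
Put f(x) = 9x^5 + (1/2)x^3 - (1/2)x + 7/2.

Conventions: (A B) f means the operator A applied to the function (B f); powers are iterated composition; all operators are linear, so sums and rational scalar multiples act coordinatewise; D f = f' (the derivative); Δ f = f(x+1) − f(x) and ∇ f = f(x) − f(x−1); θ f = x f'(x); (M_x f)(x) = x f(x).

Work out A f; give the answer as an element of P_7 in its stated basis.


the result is g(x) = 54x^6 + 108x^5 + 137x^4 + 184x^3 + 137x^2 + (115/2)x + 16

M_x f = 9x^6 + (1/2)x^4 - (1/2)x^2 + (7/2)x
D M_x f = 54x^5 + 2x^3 - x + 7/2
Δ M_x f = 54x^5 + 135x^4 + 182x^3 + 138x^2 + 55x + 25/2
θ M_x f = 54x^6 + 2x^4 - x^2 + (7/2)x
(D + Δ + θ) M_x f = 54x^6 + 108x^5 + 137x^4 + 184x^3 + 137x^2 + (115/2)x + 16


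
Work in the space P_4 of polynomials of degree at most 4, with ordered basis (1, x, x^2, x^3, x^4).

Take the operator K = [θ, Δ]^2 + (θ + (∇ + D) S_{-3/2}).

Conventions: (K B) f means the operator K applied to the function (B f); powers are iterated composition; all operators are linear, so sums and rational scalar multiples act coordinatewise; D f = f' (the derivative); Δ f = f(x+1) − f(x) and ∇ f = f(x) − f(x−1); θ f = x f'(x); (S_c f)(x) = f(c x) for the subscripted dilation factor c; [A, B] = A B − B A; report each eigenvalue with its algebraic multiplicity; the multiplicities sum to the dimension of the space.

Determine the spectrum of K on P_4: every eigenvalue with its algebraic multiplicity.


λ = 0 (multiplicity 1), λ = 1 (multiplicity 1), λ = 2 (multiplicity 1), λ = 3 (multiplicity 1), λ = 4 (multiplicity 1)

image of 1: 0
image of x: x - 3
image of x^2: 2x^2 + 9x - 1/4
image of x^3: 3x^3 - (81/4)x^2 + (129/8)x + 69/8
image of x^4: 4x^4 + (81/2)x^3 - (147/8)x^2 + (273/4)x + 687/16
the matrix is upper triangular; its diagonal is (0, 1, 2, 3, 4)
for a triangular matrix the eigenvalues are the diagonal entries, with algebraic multiplicity their repetition count
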